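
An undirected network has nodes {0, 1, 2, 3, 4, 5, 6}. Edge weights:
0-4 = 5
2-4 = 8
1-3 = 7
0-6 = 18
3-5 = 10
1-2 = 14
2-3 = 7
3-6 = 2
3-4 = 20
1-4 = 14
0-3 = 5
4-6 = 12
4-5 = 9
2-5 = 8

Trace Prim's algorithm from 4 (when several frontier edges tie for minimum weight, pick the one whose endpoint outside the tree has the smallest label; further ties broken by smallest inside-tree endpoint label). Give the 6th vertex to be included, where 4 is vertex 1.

Prim, starting at 4.
Step 1: cheapest edge leaving the tree is 0-4 (5); add 0.
Step 2: cheapest edge leaving the tree is 0-3 (5); add 3.
Step 3: cheapest edge leaving the tree is 3-6 (2); add 6.
Step 4: cheapest edge leaving the tree is 1-3 (7); add 1.
Step 5: cheapest edge leaving the tree is 2-3 (7); add 2.
Step 6: cheapest edge leaving the tree is 2-5 (8); add 5.
Vertex order: 4, 0, 3, 6, 1, 2, 5. The 6th vertex is 2.

2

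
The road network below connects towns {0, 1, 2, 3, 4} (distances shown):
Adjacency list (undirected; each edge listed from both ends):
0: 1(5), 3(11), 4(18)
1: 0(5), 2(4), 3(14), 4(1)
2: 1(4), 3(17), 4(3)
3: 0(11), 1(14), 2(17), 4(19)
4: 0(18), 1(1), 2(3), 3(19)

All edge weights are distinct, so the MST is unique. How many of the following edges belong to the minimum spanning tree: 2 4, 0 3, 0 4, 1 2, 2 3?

2

Kruskal's algorithm — process edges by increasing weight (ties by edge label):
1 4 (1): add — endpoints in different components.
2 4 (3): add — endpoints in different components.
1 2 (4): skip — 1 and 2 already connected.
0 1 (5): add — endpoints in different components.
0 3 (11): add — endpoints in different components.
MST edge set: {1 4, 2 4, 0 1, 0 3}.
Of the listed edges, {2 4, 0 3} are in the MST → 2.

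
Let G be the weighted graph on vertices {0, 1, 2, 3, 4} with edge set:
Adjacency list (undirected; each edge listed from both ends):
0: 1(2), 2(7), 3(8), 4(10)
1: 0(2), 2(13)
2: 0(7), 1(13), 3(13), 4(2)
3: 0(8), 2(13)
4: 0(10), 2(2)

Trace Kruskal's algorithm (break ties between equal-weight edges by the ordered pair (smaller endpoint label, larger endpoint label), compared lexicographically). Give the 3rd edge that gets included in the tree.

0-2

Sort edges by weight, then run Kruskal:
0 1 (2): add — endpoints in different components.
2 4 (2): add — endpoints in different components.
0 2 (7): add — endpoints in different components.
0 3 (8): add — endpoints in different components.
The 3rd edge added is 0 2.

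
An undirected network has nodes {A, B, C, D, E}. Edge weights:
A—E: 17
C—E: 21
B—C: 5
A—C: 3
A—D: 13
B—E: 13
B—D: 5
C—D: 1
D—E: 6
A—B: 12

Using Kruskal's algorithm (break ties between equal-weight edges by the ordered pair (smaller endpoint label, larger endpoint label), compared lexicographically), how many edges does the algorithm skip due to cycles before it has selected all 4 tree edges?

Sort edges by weight, then run Kruskal:
C—D (1): add. Components now {A} {B} {C,D} {E}
A—C (3): add. Components now {A,C,D} {B} {E}
B—C (5): add. Components now {A,B,C,D} {E}
B—D (5): skip — B and D already connected.
D—E (6): add. Components now {A,B,C,D,E}
Edges rejected before the tree was complete: 1.

1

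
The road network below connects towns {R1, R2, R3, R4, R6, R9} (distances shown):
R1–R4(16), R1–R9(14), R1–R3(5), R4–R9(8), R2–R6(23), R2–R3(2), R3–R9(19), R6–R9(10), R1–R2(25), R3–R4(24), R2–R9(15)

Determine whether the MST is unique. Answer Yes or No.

Yes

Kruskal: consider edges lightest-first.
R2–R3 (2): add. Components now {R9} {R2,R3} {R6} {R4} {R1}
R1–R3 (5): add. Components now {R9} {R1,R2,R3} {R6} {R4}
R4–R9 (8): add. Components now {R4,R9} {R1,R2,R3} {R6}
R6–R9 (10): add. Components now {R4,R6,R9} {R1,R2,R3}
R1–R9 (14): add. Components now {R1,R2,R3,R4,R6,R9}
Every non-tree edge has weight strictly greater than the heaviest edge on the tree path between its endpoints, so the MST is unique.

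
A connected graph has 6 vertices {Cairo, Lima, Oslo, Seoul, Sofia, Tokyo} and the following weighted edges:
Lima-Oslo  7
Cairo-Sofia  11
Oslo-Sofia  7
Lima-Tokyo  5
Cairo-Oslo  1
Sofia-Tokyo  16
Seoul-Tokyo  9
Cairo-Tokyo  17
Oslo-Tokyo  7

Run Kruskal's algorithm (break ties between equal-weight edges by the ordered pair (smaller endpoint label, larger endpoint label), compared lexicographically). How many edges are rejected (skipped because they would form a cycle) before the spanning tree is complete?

1

Sort edges by weight, then run Kruskal:
Cairo-Oslo (1): add. Components now {Tokyo} {Sofia} {Cairo,Oslo} {Seoul} {Lima}
Lima-Tokyo (5): add. Components now {Lima,Tokyo} {Sofia} {Cairo,Oslo} {Seoul}
Lima-Oslo (7): add. Components now {Cairo,Lima,Oslo,Tokyo} {Sofia} {Seoul}
Oslo-Sofia (7): add. Components now {Cairo,Lima,Oslo,Sofia,Tokyo} {Seoul}
Oslo-Tokyo (7): skip — Tokyo and Oslo already connected.
Seoul-Tokyo (9): add. Components now {Cairo,Lima,Oslo,Seoul,Sofia,Tokyo}
Edges rejected before the tree was complete: 1.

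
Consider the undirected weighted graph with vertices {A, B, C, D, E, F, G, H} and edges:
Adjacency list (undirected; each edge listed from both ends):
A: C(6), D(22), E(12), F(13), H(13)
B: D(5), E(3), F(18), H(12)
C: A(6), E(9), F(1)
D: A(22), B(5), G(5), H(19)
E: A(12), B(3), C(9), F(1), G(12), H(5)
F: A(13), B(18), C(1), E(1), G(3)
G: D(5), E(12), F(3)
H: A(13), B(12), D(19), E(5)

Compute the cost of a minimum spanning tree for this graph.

24

Prim's algorithm from D:
Step 1: cheapest edge leaving the tree is B—D (5); add B.
Step 2: cheapest edge leaving the tree is B—E (3); add E.
Step 3: cheapest edge leaving the tree is E—F (1); add F.
Step 4: cheapest edge leaving the tree is C—F (1); add C.
Step 5: cheapest edge leaving the tree is F—G (3); add G.
Step 6: cheapest edge leaving the tree is E—H (5); add H.
Step 7: cheapest edge leaving the tree is A—C (6); add A.
MST edges: B—D, B—E, E—F, C—F, F—G, E—H, A—C; total weight 5+3+1+1+3+5+6 = 24.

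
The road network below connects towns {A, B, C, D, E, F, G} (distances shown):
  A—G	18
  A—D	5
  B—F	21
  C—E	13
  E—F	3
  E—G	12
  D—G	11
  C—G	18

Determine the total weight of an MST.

65

Prim's algorithm from F:
Step 1: frontier [E—F 3, B—F 21] → take E—F (3); add E.
Step 2: frontier [E—G 12, C—E 13, B—F 21] → take E—G (12); add G.
Step 3: frontier [C—E 13, B—F 21, D—G 11, A—G 18, C—G 18] → take D—G (11); add D.
Step 4: frontier [A—D 5, C—E 13, B—F 21, A—G 18, C—G 18] → take A—D (5); add A.
Step 5: frontier [C—E 13, B—F 21, C—G 18] → take C—E (13); add C.
Step 6: frontier [B—F 21] → take B—F (21); add B.
MST edges: E—F, E—G, D—G, A—D, C—E, B—F; total weight 3+12+11+5+13+21 = 65.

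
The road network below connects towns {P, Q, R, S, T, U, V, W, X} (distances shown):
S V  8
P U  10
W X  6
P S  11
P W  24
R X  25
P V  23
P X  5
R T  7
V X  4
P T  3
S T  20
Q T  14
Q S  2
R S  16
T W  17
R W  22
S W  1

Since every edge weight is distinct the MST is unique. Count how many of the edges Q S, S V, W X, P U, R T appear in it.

Sort edges by weight, then run Kruskal:
S W (1): add — endpoints in different components.
Q S (2): add — endpoints in different components.
P T (3): add — endpoints in different components.
V X (4): add — endpoints in different components.
P X (5): add — endpoints in different components.
W X (6): add — endpoints in different components.
R T (7): add — endpoints in different components.
S V (8): skip — V and S already connected.
P U (10): add — endpoints in different components.
MST edge set: {S W, Q S, P T, V X, P X, W X, R T, P U}.
Of the listed edges, {Q S, W X, P U, R T} are in the MST → 4.

4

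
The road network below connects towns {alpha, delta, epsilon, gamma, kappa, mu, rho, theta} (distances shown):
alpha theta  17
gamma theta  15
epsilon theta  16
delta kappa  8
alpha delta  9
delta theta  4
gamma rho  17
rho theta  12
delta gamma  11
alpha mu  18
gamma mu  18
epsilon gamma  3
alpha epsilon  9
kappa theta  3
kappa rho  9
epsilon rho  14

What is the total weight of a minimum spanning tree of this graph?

Kruskal's algorithm — process edges by increasing weight (ties by edge label):
epsilon gamma (3): add — endpoints in different components.
kappa theta (3): add — endpoints in different components.
delta theta (4): add — endpoints in different components.
delta kappa (8): skip — kappa and delta already connected.
alpha delta (9): add — endpoints in different components.
alpha epsilon (9): add — endpoints in different components.
kappa rho (9): add — endpoints in different components.
delta gamma (11): skip — delta and gamma already connected.
rho theta (12): skip — theta and rho already connected.
epsilon rho (14): skip — epsilon and rho already connected.
gamma theta (15): skip — theta and gamma already connected.
epsilon theta (16): skip — theta and epsilon already connected.
alpha theta (17): skip — theta and alpha already connected.
gamma rho (17): skip — rho and gamma already connected.
alpha mu (18): add — endpoints in different components.
MST edges: epsilon gamma, kappa theta, delta theta, alpha delta, alpha epsilon, kappa rho, alpha mu; total weight 3+3+4+9+9+9+18 = 55.

55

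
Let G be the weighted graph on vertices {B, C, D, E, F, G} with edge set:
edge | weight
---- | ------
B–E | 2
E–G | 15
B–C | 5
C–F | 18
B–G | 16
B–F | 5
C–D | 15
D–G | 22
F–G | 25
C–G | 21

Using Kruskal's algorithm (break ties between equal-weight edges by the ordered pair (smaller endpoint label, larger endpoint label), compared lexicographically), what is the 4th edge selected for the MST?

C-D

Kruskal's algorithm — process edges by increasing weight (ties by edge label):
B–E (2): add — endpoints in different components.
B–C (5): add — endpoints in different components.
B–F (5): add — endpoints in different components.
C–D (15): add — endpoints in different components.
E–G (15): add — endpoints in different components.
The 4th edge added is C–D.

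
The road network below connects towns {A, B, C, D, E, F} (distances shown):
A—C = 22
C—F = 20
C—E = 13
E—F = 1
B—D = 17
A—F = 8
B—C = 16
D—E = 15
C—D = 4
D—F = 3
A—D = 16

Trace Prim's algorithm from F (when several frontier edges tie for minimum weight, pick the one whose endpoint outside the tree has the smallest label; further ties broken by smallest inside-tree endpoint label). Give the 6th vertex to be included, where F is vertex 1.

Prim's algorithm from F:
Step 1: cheapest edge leaving the tree is E—F (1); add E.
Step 2: cheapest edge leaving the tree is D—F (3); add D.
Step 3: cheapest edge leaving the tree is C—D (4); add C.
Step 4: cheapest edge leaving the tree is A—F (8); add A.
Step 5: cheapest edge leaving the tree is B—C (16); add B.
Vertex order: F, E, D, C, A, B. The 6th vertex is B.

B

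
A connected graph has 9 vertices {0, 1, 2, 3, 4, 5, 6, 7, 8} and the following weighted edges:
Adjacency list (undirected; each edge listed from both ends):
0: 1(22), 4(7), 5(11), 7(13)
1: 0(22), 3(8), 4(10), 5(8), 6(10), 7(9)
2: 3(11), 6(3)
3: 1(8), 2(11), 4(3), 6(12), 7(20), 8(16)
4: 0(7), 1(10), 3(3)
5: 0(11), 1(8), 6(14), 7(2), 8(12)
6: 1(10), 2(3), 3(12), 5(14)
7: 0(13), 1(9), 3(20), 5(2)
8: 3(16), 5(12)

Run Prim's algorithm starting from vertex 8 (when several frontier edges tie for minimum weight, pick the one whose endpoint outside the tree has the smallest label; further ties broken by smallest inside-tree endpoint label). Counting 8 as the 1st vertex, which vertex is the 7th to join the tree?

Prim, starting at 8.
Step 1: cheapest edge leaving the tree is 5 8 (12); add 5.
Step 2: cheapest edge leaving the tree is 5 7 (2); add 7.
Step 3: cheapest edge leaving the tree is 1 5 (8); add 1.
Step 4: cheapest edge leaving the tree is 1 3 (8); add 3.
Step 5: cheapest edge leaving the tree is 3 4 (3); add 4.
Step 6: cheapest edge leaving the tree is 0 4 (7); add 0.
Step 7: cheapest edge leaving the tree is 1 6 (10); add 6.
Step 8: cheapest edge leaving the tree is 2 6 (3); add 2.
Vertex order: 8, 5, 7, 1, 3, 4, 0, 6, 2. The 7th vertex is 0.

0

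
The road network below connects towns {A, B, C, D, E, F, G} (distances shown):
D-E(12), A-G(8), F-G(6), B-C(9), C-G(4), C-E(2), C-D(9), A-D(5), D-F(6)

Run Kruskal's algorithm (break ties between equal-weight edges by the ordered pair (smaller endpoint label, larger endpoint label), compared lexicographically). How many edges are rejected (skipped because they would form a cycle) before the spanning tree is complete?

1

Sort edges by weight, then run Kruskal:
C-E (2): add. Components now {A} {B} {C,E} {D} {F} {G}
C-G (4): add. Components now {A} {B} {C,E,G} {D} {F}
A-D (5): add. Components now {A,D} {B} {C,E,G} {F}
D-F (6): add. Components now {A,D,F} {B} {C,E,G}
F-G (6): add. Components now {A,C,D,E,F,G} {B}
A-G (8): skip — A and G already connected.
B-C (9): add. Components now {A,B,C,D,E,F,G}
Edges rejected before the tree was complete: 1.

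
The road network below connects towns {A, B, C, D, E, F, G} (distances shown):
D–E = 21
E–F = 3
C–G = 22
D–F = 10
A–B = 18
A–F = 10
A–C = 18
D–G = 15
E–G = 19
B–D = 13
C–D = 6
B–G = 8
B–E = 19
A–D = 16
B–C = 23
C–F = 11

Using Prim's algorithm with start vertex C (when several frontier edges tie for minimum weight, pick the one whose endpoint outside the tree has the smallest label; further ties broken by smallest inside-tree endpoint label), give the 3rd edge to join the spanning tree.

E-F

Grow the tree from C using Prim:
Step 1: cheapest edge leaving the tree is C–D (6); add D.
Step 2: cheapest edge leaving the tree is D–F (10); add F.
Step 3: cheapest edge leaving the tree is E–F (3); add E.
Step 4: cheapest edge leaving the tree is A–F (10); add A.
Step 5: cheapest edge leaving the tree is B–D (13); add B.
Step 6: cheapest edge leaving the tree is B–G (8); add G.
The 3rd edge added is E–F.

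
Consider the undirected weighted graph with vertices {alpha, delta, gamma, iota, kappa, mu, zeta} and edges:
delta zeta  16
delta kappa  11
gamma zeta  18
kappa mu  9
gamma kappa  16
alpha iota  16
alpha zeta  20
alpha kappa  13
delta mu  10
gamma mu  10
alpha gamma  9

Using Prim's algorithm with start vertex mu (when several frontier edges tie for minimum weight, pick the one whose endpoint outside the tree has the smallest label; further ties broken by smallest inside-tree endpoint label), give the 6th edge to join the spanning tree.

Grow the tree from mu using Prim:
Step 1: cheapest edge leaving the tree is kappa mu (9); add kappa.
Step 2: cheapest edge leaving the tree is delta mu (10); add delta.
Step 3: cheapest edge leaving the tree is gamma mu (10); add gamma.
Step 4: cheapest edge leaving the tree is alpha gamma (9); add alpha.
Step 5: cheapest edge leaving the tree is alpha iota (16); add iota.
Step 6: cheapest edge leaving the tree is delta zeta (16); add zeta.
The 6th edge added is delta zeta.

delta-zeta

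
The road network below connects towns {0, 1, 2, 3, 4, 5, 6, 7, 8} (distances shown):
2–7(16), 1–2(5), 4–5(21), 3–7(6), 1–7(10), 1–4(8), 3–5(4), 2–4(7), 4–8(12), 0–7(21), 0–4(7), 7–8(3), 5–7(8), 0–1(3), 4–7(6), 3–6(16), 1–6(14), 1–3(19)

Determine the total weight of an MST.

Prim's algorithm from 5:
Step 1: cheapest edge leaving the tree is 3–5 (4); add 3.
Step 2: cheapest edge leaving the tree is 3–7 (6); add 7.
Step 3: cheapest edge leaving the tree is 7–8 (3); add 8.
Step 4: cheapest edge leaving the tree is 4–7 (6); add 4.
Step 5: cheapest edge leaving the tree is 0–4 (7); add 0.
Step 6: cheapest edge leaving the tree is 0–1 (3); add 1.
Step 7: cheapest edge leaving the tree is 1–2 (5); add 2.
Step 8: cheapest edge leaving the tree is 1–6 (14); add 6.
MST edges: 3–5, 3–7, 7–8, 4–7, 0–4, 0–1, 1–2, 1–6; total weight 4+6+3+6+7+3+5+14 = 48.

48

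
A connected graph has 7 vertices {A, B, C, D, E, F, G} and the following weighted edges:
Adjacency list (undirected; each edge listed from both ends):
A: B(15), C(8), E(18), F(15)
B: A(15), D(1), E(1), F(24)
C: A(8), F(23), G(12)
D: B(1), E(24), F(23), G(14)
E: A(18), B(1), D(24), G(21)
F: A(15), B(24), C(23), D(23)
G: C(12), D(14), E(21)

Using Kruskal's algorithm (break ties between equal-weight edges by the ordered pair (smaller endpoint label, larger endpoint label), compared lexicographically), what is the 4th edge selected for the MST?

C-G

Kruskal: consider edges lightest-first.
B-D (1): add — endpoints in different components.
B-E (1): add — endpoints in different components.
A-C (8): add — endpoints in different components.
C-G (12): add — endpoints in different components.
D-G (14): add — endpoints in different components.
A-B (15): skip — A and B already connected.
A-F (15): add — endpoints in different components.
The 4th edge added is C-G.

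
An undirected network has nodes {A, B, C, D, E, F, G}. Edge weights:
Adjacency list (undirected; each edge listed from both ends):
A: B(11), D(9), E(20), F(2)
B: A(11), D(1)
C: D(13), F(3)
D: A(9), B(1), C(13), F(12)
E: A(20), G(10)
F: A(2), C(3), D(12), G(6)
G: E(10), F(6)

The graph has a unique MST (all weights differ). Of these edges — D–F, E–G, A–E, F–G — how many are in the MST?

2

Kruskal: consider edges lightest-first.
B–D (1): add — endpoints in different components.
A–F (2): add — endpoints in different components.
C–F (3): add — endpoints in different components.
F–G (6): add — endpoints in different components.
A–D (9): add — endpoints in different components.
E–G (10): add — endpoints in different components.
MST edge set: {B–D, A–F, C–F, F–G, A–D, E–G}.
Of the listed edges, {E–G, F–G} are in the MST → 2.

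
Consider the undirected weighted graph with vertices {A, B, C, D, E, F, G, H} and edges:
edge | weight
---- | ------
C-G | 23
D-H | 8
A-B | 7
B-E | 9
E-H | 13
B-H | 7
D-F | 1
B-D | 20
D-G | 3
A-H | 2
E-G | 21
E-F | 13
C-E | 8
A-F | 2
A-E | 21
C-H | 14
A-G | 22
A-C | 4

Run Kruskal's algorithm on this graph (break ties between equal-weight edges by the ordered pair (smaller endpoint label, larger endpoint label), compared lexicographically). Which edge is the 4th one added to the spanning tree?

D-G

Sort edges by weight, then run Kruskal:
D-F (1): add — endpoints in different components.
A-F (2): add — endpoints in different components.
A-H (2): add — endpoints in different components.
D-G (3): add — endpoints in different components.
A-C (4): add — endpoints in different components.
A-B (7): add — endpoints in different components.
B-H (7): skip — B and H already connected.
C-E (8): add — endpoints in different components.
The 4th edge added is D-G.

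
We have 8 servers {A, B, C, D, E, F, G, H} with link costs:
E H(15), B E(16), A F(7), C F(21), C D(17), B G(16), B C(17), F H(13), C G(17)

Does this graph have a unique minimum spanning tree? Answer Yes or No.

Sort edges by weight, then run Kruskal:
A F (7): add — endpoints in different components.
F H (13): add — endpoints in different components.
E H (15): add — endpoints in different components.
B E (16): add — endpoints in different components.
B G (16): add — endpoints in different components.
B C (17): add — endpoints in different components.
C D (17): add — endpoints in different components.
Non-tree edge C G has weight 17, equal to the heaviest edge on its tree cycle — swapping gives another MST of the same weight. Not unique.

No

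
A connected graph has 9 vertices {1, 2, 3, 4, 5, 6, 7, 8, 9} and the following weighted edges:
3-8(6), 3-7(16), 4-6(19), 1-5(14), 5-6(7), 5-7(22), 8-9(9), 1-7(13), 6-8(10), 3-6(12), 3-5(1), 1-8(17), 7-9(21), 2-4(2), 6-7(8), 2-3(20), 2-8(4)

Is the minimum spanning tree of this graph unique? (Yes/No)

Yes

Sort edges by weight, then run Kruskal:
3-5 (1): add — endpoints in different components.
2-4 (2): add — endpoints in different components.
2-8 (4): add — endpoints in different components.
3-8 (6): add — endpoints in different components.
5-6 (7): add — endpoints in different components.
6-7 (8): add — endpoints in different components.
8-9 (9): add — endpoints in different components.
6-8 (10): skip — 6 and 8 already connected.
3-6 (12): skip — 3 and 6 already connected.
1-7 (13): add — endpoints in different components.
Every non-tree edge has weight strictly greater than the heaviest edge on the tree path between its endpoints, so the MST is unique.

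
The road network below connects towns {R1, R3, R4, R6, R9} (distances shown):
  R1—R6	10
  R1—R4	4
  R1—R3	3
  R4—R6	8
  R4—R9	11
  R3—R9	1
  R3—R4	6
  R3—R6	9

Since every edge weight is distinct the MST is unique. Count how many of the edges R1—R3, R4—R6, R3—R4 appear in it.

2

Kruskal's algorithm — process edges by increasing weight (ties by edge label):
R3—R9 (1): add. Components now {R6} {R3,R9} {R1} {R4}
R1—R3 (3): add. Components now {R6} {R1,R3,R9} {R4}
R1—R4 (4): add. Components now {R6} {R1,R3,R4,R9}
R3—R4 (6): skip — R3 and R4 already connected.
R4—R6 (8): add. Components now {R1,R3,R4,R6,R9}
MST edge set: {R3—R9, R1—R3, R1—R4, R4—R6}.
Of the listed edges, {R1—R3, R4—R6} are in the MST → 2.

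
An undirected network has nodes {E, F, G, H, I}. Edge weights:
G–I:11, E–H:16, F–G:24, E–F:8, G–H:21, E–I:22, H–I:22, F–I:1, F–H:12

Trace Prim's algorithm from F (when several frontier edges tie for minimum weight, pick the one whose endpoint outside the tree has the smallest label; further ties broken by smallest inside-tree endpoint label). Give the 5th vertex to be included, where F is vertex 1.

H

Prim's algorithm from F:
Step 1: cheapest edge leaving the tree is F–I (1); add I.
Step 2: cheapest edge leaving the tree is E–F (8); add E.
Step 3: cheapest edge leaving the tree is G–I (11); add G.
Step 4: cheapest edge leaving the tree is F–H (12); add H.
Vertex order: F, I, E, G, H. The 5th vertex is H.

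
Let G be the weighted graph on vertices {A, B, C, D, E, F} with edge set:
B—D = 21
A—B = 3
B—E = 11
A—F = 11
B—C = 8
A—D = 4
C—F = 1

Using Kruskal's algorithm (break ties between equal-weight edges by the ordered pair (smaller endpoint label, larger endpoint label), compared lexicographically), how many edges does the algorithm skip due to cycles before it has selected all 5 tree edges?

Kruskal: consider edges lightest-first.
C—F (1): add. Components now {A} {B} {C,F} {D} {E}
A—B (3): add. Components now {A,B} {C,F} {D} {E}
A—D (4): add. Components now {A,B,D} {C,F} {E}
B—C (8): add. Components now {A,B,C,D,F} {E}
A—F (11): skip — A and F already connected.
B—E (11): add. Components now {A,B,C,D,E,F}
Edges rejected before the tree was complete: 1.

1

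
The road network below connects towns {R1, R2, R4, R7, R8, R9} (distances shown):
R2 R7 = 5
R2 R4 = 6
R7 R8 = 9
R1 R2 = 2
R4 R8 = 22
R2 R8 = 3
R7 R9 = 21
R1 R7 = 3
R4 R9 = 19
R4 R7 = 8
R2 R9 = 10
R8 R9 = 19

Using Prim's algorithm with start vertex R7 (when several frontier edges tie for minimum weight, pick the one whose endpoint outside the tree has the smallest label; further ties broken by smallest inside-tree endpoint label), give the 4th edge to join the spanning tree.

R2-R4

Prim, starting at R7.
Step 1: cheapest edge leaving the tree is R1 R7 (3); add R1.
Step 2: cheapest edge leaving the tree is R1 R2 (2); add R2.
Step 3: cheapest edge leaving the tree is R2 R8 (3); add R8.
Step 4: cheapest edge leaving the tree is R2 R4 (6); add R4.
Step 5: cheapest edge leaving the tree is R2 R9 (10); add R9.
The 4th edge added is R2 R4.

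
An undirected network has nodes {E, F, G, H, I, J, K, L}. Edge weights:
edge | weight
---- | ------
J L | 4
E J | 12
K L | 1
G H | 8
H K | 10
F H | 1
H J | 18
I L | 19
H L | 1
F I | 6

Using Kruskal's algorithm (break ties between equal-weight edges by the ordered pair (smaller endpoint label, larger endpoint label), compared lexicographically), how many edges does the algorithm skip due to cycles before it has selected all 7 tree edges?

Sort edges by weight, then run Kruskal:
F H (1): add — endpoints in different components.
H L (1): add — endpoints in different components.
K L (1): add — endpoints in different components.
J L (4): add — endpoints in different components.
F I (6): add — endpoints in different components.
G H (8): add — endpoints in different components.
H K (10): skip — H and K already connected.
E J (12): add — endpoints in different components.
Edges rejected before the tree was complete: 1.

1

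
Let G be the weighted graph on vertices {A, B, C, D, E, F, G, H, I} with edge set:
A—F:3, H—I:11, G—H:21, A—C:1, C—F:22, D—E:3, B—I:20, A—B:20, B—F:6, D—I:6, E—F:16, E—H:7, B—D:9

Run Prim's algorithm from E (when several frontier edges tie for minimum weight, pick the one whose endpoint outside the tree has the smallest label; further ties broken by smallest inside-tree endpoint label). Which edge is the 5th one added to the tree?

B-F

Prim, starting at E.
Step 1: cheapest edge leaving the tree is D—E (3); add D.
Step 2: cheapest edge leaving the tree is D—I (6); add I.
Step 3: cheapest edge leaving the tree is E—H (7); add H.
Step 4: cheapest edge leaving the tree is B—D (9); add B.
Step 5: cheapest edge leaving the tree is B—F (6); add F.
Step 6: cheapest edge leaving the tree is A—F (3); add A.
Step 7: cheapest edge leaving the tree is A—C (1); add C.
Step 8: cheapest edge leaving the tree is G—H (21); add G.
The 5th edge added is B—F.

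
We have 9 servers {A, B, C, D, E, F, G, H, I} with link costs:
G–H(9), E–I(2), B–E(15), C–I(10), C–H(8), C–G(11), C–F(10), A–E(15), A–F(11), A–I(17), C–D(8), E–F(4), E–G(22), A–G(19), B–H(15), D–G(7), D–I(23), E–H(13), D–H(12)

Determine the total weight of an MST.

65

Prim's algorithm from A:
Step 1: cheapest edge leaving the tree is A–F (11); add F.
Step 2: cheapest edge leaving the tree is E–F (4); add E.
Step 3: cheapest edge leaving the tree is E–I (2); add I.
Step 4: cheapest edge leaving the tree is C–F (10); add C.
Step 5: cheapest edge leaving the tree is C–D (8); add D.
Step 6: cheapest edge leaving the tree is D–G (7); add G.
Step 7: cheapest edge leaving the tree is C–H (8); add H.
Step 8: cheapest edge leaving the tree is B–E (15); add B.
MST edges: A–F, E–F, E–I, C–F, C–D, D–G, C–H, B–E; total weight 11+4+2+10+8+7+8+15 = 65.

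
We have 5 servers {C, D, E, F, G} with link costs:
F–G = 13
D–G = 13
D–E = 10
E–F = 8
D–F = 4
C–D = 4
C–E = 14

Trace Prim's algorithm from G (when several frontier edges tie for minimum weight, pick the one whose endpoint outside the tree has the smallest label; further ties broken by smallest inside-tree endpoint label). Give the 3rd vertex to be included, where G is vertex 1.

Prim's algorithm from G:
Step 1: frontier [D–G 13, F–G 13] → take D–G (13); add D.
Step 2: frontier [C–D 4, D–F 4, D–E 10, F–G 13] → take C–D (4); add C.
Step 3: frontier [C–E 14, D–F 4, D–E 10, F–G 13] → take D–F (4); add F.
Step 4: frontier [C–E 14, D–E 10, E–F 8] → take E–F (8); add E.
Vertex order: G, D, C, F, E. The 3rd vertex is C.

C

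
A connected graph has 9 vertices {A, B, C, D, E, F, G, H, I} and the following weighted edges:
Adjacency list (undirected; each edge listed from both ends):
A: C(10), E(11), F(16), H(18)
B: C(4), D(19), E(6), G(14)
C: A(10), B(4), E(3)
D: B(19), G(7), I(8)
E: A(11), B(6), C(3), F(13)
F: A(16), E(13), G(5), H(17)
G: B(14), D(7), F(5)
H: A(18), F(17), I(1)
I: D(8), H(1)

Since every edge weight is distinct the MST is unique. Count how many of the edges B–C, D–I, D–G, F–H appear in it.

Kruskal's algorithm — process edges by increasing weight (ties by edge label):
H–I (1): add — endpoints in different components.
C–E (3): add — endpoints in different components.
B–C (4): add — endpoints in different components.
F–G (5): add — endpoints in different components.
B–E (6): skip — B and E already connected.
D–G (7): add — endpoints in different components.
D–I (8): add — endpoints in different components.
A–C (10): add — endpoints in different components.
A–E (11): skip — A and E already connected.
E–F (13): add — endpoints in different components.
MST edge set: {H–I, C–E, B–C, F–G, D–G, D–I, A–C, E–F}.
Of the listed edges, {B–C, D–I, D–G} are in the MST → 3.

3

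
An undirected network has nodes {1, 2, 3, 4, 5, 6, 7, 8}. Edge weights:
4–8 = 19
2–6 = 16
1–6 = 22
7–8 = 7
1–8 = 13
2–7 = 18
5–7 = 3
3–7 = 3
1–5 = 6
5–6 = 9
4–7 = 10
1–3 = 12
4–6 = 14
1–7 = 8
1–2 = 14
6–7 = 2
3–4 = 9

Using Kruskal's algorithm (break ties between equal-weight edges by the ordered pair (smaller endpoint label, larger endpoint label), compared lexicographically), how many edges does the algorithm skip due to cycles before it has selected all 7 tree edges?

5

Sort edges by weight, then run Kruskal:
6–7 (2): add — endpoints in different components.
3–7 (3): add — endpoints in different components.
5–7 (3): add — endpoints in different components.
1–5 (6): add — endpoints in different components.
7–8 (7): add — endpoints in different components.
1–7 (8): skip — 1 and 7 already connected.
3–4 (9): add — endpoints in different components.
5–6 (9): skip — 5 and 6 already connected.
4–7 (10): skip — 4 and 7 already connected.
1–3 (12): skip — 1 and 3 already connected.
1–8 (13): skip — 1 and 8 already connected.
1–2 (14): add — endpoints in different components.
Edges rejected before the tree was complete: 5.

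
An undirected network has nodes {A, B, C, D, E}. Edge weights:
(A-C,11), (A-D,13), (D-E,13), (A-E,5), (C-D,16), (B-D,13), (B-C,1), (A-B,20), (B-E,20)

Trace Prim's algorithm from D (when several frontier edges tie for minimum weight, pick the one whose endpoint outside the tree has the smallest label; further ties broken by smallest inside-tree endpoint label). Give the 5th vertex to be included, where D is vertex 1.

Prim, starting at D.
Step 1: frontier [A-D 13, B-D 13, D-E 13, C-D 16] → take A-D (13); add A.
Step 2: frontier [A-E 5, A-C 11, A-B 20, B-D 13, D-E 13, C-D 16] → take A-E (5); add E.
Step 3: frontier [A-C 11, A-B 20, B-D 13, C-D 16, B-E 20] → take A-C (11); add C.
Step 4: frontier [A-B 20, B-C 1, B-D 13, B-E 20] → take B-C (1); add B.
Vertex order: D, A, E, C, B. The 5th vertex is B.

B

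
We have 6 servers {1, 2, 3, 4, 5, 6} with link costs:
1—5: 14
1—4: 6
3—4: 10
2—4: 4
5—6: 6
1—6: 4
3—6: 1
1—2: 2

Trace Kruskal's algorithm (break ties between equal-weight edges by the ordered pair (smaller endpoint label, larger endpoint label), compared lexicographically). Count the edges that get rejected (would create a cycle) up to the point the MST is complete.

1

Kruskal's algorithm — process edges by increasing weight (ties by edge label):
3—6 (1): add — endpoints in different components.
1—2 (2): add — endpoints in different components.
1—6 (4): add — endpoints in different components.
2—4 (4): add — endpoints in different components.
1—4 (6): skip — 1 and 4 already connected.
5—6 (6): add — endpoints in different components.
Edges rejected before the tree was complete: 1.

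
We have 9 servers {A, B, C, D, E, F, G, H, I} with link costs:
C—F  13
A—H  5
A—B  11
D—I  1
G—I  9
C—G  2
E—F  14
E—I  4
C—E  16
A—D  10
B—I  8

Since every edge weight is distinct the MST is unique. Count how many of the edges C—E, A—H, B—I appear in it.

2

Sort edges by weight, then run Kruskal:
D—I (1): add — endpoints in different components.
C—G (2): add — endpoints in different components.
E—I (4): add — endpoints in different components.
A—H (5): add — endpoints in different components.
B—I (8): add — endpoints in different components.
G—I (9): add — endpoints in different components.
A—D (10): add — endpoints in different components.
A—B (11): skip — A and B already connected.
C—F (13): add — endpoints in different components.
MST edge set: {D—I, C—G, E—I, A—H, B—I, G—I, A—D, C—F}.
Of the listed edges, {A—H, B—I} are in the MST → 2.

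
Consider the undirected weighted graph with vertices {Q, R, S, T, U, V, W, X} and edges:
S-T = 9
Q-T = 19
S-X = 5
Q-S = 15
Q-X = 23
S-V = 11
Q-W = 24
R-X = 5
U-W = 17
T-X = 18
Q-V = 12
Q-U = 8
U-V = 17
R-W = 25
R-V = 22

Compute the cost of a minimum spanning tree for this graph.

67

Prim's algorithm from S:
Step 1: cheapest edge leaving the tree is S-X (5); add X.
Step 2: cheapest edge leaving the tree is R-X (5); add R.
Step 3: cheapest edge leaving the tree is S-T (9); add T.
Step 4: cheapest edge leaving the tree is S-V (11); add V.
Step 5: cheapest edge leaving the tree is Q-V (12); add Q.
Step 6: cheapest edge leaving the tree is Q-U (8); add U.
Step 7: cheapest edge leaving the tree is U-W (17); add W.
MST edges: S-X, R-X, S-T, S-V, Q-V, Q-U, U-W; total weight 5+5+9+11+12+8+17 = 67.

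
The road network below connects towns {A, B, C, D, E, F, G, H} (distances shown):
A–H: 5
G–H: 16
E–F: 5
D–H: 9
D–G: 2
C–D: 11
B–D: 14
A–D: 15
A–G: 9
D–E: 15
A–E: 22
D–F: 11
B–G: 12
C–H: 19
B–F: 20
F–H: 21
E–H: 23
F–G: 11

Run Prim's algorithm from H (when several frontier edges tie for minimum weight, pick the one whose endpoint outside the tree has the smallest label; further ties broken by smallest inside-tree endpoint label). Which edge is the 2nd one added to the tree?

Prim, starting at H.
Step 1: cheapest edge leaving the tree is A–H (5); add A.
Step 2: cheapest edge leaving the tree is D–H (9); add D.
Step 3: cheapest edge leaving the tree is D–G (2); add G.
Step 4: cheapest edge leaving the tree is C–D (11); add C.
Step 5: cheapest edge leaving the tree is D–F (11); add F.
Step 6: cheapest edge leaving the tree is E–F (5); add E.
Step 7: cheapest edge leaving the tree is B–G (12); add B.
The 2nd edge added is D–H.

D-H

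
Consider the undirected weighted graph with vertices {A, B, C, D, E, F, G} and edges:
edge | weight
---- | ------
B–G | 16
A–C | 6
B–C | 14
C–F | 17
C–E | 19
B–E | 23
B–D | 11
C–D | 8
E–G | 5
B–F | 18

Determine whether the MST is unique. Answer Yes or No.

Kruskal: consider edges lightest-first.
E–G (5): add. Components now {A} {B} {C} {D} {E,G} {F}
A–C (6): add. Components now {A,C} {B} {D} {E,G} {F}
C–D (8): add. Components now {A,C,D} {B} {E,G} {F}
B–D (11): add. Components now {A,B,C,D} {E,G} {F}
B–C (14): skip — B and C already connected.
B–G (16): add. Components now {A,B,C,D,E,G} {F}
C–F (17): add. Components now {A,B,C,D,E,F,G}
Every non-tree edge has weight strictly greater than the heaviest edge on the tree path between its endpoints, so the MST is unique.

Yes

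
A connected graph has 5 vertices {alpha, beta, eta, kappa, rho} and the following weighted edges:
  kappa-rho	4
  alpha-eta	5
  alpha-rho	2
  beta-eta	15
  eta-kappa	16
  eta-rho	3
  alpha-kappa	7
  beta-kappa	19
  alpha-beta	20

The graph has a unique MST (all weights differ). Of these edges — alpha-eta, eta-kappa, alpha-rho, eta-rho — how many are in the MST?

Kruskal: consider edges lightest-first.
alpha-rho (2): add — endpoints in different components.
eta-rho (3): add — endpoints in different components.
kappa-rho (4): add — endpoints in different components.
alpha-eta (5): skip — eta and alpha already connected.
alpha-kappa (7): skip — kappa and alpha already connected.
beta-eta (15): add — endpoints in different components.
MST edge set: {alpha-rho, eta-rho, kappa-rho, beta-eta}.
Of the listed edges, {alpha-rho, eta-rho} are in the MST → 2.

2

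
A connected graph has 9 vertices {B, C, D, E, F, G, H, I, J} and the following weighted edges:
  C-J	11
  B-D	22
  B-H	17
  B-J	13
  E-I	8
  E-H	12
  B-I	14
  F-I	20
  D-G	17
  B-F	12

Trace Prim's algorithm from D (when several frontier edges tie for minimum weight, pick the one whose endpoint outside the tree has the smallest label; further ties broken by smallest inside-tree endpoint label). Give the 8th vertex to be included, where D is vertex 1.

Grow the tree from D using Prim:
Step 1: frontier [D-G 17, B-D 22] → take D-G (17); add G.
Step 2: frontier [B-D 22] → take B-D (22); add B.
Step 3: frontier [B-F 12, B-J 13, B-I 14, B-H 17] → take B-F (12); add F.
Step 4: frontier [B-J 13, B-I 14, B-H 17, F-I 20] → take B-J (13); add J.
Step 5: frontier [B-I 14, B-H 17, F-I 20, C-J 11] → take C-J (11); add C.
Step 6: frontier [B-I 14, B-H 17, F-I 20] → take B-I (14); add I.
Step 7: frontier [B-H 17, E-I 8] → take E-I (8); add E.
Step 8: frontier [B-H 17, E-H 12] → take E-H (12); add H.
Vertex order: D, G, B, F, J, C, I, E, H. The 8th vertex is E.

E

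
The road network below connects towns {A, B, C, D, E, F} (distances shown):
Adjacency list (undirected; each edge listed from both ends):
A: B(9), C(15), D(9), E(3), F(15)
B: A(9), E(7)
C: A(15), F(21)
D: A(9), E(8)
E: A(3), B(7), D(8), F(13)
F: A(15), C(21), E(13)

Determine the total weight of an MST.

46

Sort edges by weight, then run Kruskal:
A-E (3): add — endpoints in different components.
B-E (7): add — endpoints in different components.
D-E (8): add — endpoints in different components.
A-B (9): skip — A and B already connected.
A-D (9): skip — A and D already connected.
E-F (13): add — endpoints in different components.
A-C (15): add — endpoints in different components.
MST edges: A-E, B-E, D-E, E-F, A-C; total weight 3+7+8+13+15 = 46.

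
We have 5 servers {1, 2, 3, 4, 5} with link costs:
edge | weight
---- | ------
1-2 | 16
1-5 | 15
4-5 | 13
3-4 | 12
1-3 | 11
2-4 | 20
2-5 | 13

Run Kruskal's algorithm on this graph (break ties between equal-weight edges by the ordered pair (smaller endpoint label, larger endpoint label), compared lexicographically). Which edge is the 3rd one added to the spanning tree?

Kruskal: consider edges lightest-first.
1-3 (11): add — endpoints in different components.
3-4 (12): add — endpoints in different components.
2-5 (13): add — endpoints in different components.
4-5 (13): add — endpoints in different components.
The 3rd edge added is 2-5.

2-5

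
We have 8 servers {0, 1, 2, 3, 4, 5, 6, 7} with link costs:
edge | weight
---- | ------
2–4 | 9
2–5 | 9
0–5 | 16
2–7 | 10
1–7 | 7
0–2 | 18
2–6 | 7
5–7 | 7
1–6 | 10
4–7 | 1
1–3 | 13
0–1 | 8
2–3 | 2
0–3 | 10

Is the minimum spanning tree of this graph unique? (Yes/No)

No

Kruskal's algorithm — process edges by increasing weight (ties by edge label):
4–7 (1): add — endpoints in different components.
2–3 (2): add — endpoints in different components.
1–7 (7): add — endpoints in different components.
2–6 (7): add — endpoints in different components.
5–7 (7): add — endpoints in different components.
0–1 (8): add — endpoints in different components.
2–4 (9): add — endpoints in different components.
Non-tree edge 2–5 has weight 9, equal to the heaviest edge on its tree cycle — swapping gives another MST of the same weight. Not unique.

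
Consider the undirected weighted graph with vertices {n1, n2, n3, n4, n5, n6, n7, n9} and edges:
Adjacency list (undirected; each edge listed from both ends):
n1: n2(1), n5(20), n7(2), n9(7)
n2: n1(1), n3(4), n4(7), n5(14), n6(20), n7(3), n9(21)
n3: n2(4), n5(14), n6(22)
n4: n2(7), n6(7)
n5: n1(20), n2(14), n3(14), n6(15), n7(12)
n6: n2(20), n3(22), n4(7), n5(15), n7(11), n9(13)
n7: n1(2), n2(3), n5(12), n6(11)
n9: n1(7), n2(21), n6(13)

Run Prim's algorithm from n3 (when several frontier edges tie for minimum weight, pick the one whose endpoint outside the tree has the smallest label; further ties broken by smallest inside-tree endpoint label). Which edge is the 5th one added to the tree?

Grow the tree from n3 using Prim:
Step 1: cheapest edge leaving the tree is n2—n3 (4); add n2.
Step 2: cheapest edge leaving the tree is n1—n2 (1); add n1.
Step 3: cheapest edge leaving the tree is n1—n7 (2); add n7.
Step 4: cheapest edge leaving the tree is n2—n4 (7); add n4.
Step 5: cheapest edge leaving the tree is n4—n6 (7); add n6.
Step 6: cheapest edge leaving the tree is n1—n9 (7); add n9.
Step 7: cheapest edge leaving the tree is n5—n7 (12); add n5.
The 5th edge added is n4—n6.

n4-n6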